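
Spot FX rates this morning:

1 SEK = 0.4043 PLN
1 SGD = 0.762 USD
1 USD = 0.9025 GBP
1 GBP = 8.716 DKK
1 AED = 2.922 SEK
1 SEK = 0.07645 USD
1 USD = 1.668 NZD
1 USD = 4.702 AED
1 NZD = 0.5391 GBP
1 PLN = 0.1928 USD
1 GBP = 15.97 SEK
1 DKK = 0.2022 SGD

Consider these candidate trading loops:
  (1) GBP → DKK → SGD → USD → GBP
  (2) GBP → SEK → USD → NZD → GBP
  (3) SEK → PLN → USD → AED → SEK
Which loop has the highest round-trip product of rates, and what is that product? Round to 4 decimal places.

1.2120

(1) 8.716 × 0.2022 × 0.762 × 0.9025 = 1.21199
(2) 15.97 × 0.07645 × 1.668 × 0.5391 = 1.09786
(3) 0.4043 × 0.1928 × 4.702 × 2.922 = 1.07096
Highest is cycle (1) at 1.2120 (>1, arbitrage).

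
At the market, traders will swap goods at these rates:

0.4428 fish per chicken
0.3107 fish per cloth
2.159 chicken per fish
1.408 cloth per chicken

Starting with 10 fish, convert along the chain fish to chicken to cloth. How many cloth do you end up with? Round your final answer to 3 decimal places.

30.399

10 fish × 2.159 = 21.59 chicken
21.59 chicken × 1.408 = 30.39872 cloth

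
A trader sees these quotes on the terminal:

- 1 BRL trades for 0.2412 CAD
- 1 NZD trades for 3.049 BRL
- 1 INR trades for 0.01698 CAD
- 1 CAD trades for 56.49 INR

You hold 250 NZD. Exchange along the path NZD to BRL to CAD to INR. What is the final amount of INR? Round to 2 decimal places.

250 NZD × 3.049 = 762.25 BRL
762.25 BRL × 0.2412 = 183.8547 CAD
183.8547 CAD × 56.49 = 10385.952003 INR

10385.95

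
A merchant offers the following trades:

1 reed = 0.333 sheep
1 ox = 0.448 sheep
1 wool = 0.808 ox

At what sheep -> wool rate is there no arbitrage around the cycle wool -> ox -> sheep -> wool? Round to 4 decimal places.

2.7626

Known legs of the cycle: 0.808 × 0.448 = 0.361984
For no arbitrage the full-cycle product must be 1, so the missing rate is 1 / 0.361984 ≈ 2.762553.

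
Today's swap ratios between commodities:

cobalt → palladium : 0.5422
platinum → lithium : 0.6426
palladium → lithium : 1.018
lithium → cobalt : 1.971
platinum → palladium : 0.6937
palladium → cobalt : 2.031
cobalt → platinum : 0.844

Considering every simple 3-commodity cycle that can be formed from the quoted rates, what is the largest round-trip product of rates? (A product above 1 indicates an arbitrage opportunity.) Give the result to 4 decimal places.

platinum→palladium→cobalt→platinum: 0.6937 × 2.031 × 0.844 = 1.18912
lithium→cobalt→palladium→lithium: 1.971 × 0.5422 × 1.018 = 1.08791
lithium→cobalt→platinum→lithium: 1.971 × 0.844 × 0.6426 = 1.06898
Maximum is platinum→palladium→cobalt→platinum at 1.1891; arbitrage exists.

1.1891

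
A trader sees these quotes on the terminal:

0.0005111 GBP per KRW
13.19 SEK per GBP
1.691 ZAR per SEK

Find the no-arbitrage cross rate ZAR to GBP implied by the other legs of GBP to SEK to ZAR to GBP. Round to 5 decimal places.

Known legs of the cycle: 13.19 × 1.691 = 22.30429
For no arbitrage the full-cycle product must be 1, so the missing rate is 1 / 22.30429 ≈ 0.0448344.

0.04483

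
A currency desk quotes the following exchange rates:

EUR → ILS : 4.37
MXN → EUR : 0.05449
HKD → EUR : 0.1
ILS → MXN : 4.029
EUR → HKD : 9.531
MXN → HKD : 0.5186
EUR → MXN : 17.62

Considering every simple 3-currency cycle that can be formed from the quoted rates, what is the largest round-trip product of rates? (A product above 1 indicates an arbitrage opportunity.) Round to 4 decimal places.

MXN→EUR→ILS→MXN: 0.05449 × 4.37 × 4.029 = 0.95939
MXN→HKD→EUR→MXN: 0.5186 × 0.1 × 17.62 = 0.91377
Maximum is MXN→EUR→ILS→MXN at 0.9594; no arbitrage — every cycle loses value.

0.9594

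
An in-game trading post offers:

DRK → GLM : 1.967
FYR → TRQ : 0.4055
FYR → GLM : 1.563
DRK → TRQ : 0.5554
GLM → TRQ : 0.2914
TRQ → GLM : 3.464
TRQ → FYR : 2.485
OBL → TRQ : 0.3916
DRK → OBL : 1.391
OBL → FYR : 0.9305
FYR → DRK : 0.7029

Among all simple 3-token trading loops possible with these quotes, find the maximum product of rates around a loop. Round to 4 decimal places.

GLM→TRQ→FYR→GLM: 0.2914 × 2.485 × 1.563 = 1.13181
FYR→DRK→TRQ→FYR: 0.7029 × 0.5554 × 2.485 = 0.97012
FYR→DRK→OBL→FYR: 0.7029 × 1.391 × 0.9305 = 0.90978
Maximum is GLM→TRQ→FYR→GLM at 1.1318; arbitrage exists.

1.1318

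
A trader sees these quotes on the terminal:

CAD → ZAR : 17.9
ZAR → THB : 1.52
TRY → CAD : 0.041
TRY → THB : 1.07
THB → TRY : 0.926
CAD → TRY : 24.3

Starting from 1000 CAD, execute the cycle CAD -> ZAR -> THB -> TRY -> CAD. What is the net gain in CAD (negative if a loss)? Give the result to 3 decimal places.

1000 CAD × 17.9 = 17900 ZAR
17900 ZAR × 1.52 = 27208 THB
27208 THB × 0.926 = 25194.608 TRY
25194.608 TRY × 0.041 = 1032.978928 CAD
Net change: 1032.978928 − 1000 = 32.978928 CAD

32.979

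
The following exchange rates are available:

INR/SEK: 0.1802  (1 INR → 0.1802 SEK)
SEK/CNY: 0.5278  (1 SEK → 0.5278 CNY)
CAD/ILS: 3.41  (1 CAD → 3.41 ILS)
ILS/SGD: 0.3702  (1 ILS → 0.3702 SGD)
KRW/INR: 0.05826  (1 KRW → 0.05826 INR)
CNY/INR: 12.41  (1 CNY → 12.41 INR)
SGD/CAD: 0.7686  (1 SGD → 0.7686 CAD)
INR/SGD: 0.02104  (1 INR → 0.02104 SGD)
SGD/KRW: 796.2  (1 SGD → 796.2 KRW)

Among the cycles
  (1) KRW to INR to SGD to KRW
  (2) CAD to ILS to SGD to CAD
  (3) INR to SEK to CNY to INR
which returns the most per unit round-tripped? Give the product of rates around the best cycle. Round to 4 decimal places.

(1) 0.05826 × 0.02104 × 796.2 = 0.97597
(2) 3.41 × 0.3702 × 0.7686 = 0.97027
(3) 0.1802 × 0.5278 × 12.41 = 1.18031
Highest is cycle (3) at 1.1803 (>1, arbitrage).

1.1803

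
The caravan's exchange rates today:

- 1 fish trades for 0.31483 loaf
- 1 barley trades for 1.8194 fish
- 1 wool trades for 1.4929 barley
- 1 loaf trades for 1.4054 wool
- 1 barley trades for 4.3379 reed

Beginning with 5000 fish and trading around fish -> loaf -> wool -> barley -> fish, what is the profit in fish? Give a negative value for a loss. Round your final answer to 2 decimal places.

5000 fish × 0.31483 = 1574.15 loaf
1574.15 loaf × 1.4054 = 2212.31041 wool
2212.31041 wool × 1.4929 = 3302.758211089 barley
3302.758211089 barley × 1.8194 = 6009.0382892553266 fish
Net change: 6009.0382892553266 − 5000 = 1009.0382892553266 fish

1009.04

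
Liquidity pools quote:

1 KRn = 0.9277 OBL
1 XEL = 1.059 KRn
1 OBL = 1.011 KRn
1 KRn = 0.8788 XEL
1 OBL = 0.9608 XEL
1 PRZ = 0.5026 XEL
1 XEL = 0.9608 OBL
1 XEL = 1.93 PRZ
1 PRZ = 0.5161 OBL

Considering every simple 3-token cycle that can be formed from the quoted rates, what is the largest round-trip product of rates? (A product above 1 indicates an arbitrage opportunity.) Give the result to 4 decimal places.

0.9570

OBL→XEL→PRZ→OBL: 0.9608 × 1.93 × 0.5161 = 0.95703
OBL→XEL→KRn→OBL: 0.9608 × 1.059 × 0.9277 = 0.94392
OBL→KRn→XEL→OBL: 1.011 × 0.8788 × 0.9608 = 0.85364
Maximum is OBL→XEL→PRZ→OBL at 0.9570; no arbitrage — every cycle loses value.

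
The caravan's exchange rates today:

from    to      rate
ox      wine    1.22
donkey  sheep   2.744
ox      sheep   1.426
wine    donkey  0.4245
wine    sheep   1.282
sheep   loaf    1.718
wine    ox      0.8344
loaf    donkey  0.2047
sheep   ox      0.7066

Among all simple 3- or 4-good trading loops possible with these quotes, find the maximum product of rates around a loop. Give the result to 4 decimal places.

sheep→ox→wine→sheep: 0.7066 × 1.22 × 1.282 = 1.10515
sheep→ox→wine→donkey→sheep: 0.7066 × 1.22 × 0.4245 × 2.744 = 1.00414
sheep→loaf→donkey→sheep: 1.718 × 0.2047 × 2.744 = 0.96500
Maximum is sheep→ox→wine→sheep at 1.1052; arbitrage exists.

1.1052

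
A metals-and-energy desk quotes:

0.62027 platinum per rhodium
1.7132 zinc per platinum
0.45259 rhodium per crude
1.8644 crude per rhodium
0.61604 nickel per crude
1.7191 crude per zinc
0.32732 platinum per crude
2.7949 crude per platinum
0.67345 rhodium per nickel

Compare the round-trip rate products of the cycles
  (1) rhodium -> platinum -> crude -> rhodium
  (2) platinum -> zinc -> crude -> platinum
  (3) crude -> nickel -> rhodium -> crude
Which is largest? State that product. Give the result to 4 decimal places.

(1) 0.62027 × 2.7949 × 0.45259 = 0.78461
(2) 1.7132 × 1.7191 × 0.32732 = 0.96401
(3) 0.61604 × 0.67345 × 1.8644 = 0.77349
Highest is cycle (2) at 0.9640 (≤1, no arbitrage).

0.9640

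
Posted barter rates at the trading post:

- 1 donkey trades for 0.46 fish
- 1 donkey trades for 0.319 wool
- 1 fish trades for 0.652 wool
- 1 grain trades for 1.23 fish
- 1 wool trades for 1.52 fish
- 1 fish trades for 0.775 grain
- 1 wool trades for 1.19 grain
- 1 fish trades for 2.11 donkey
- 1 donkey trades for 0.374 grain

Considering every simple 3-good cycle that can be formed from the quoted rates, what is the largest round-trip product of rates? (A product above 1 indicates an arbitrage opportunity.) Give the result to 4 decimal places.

1.0231

wool→fish→donkey→wool: 1.52 × 2.11 × 0.319 = 1.02310
donkey→grain→fish→donkey: 0.374 × 1.23 × 2.11 = 0.97064
wool→grain→fish→wool: 1.19 × 1.23 × 0.652 = 0.95433
Maximum is wool→fish→donkey→wool at 1.0231; arbitrage exists.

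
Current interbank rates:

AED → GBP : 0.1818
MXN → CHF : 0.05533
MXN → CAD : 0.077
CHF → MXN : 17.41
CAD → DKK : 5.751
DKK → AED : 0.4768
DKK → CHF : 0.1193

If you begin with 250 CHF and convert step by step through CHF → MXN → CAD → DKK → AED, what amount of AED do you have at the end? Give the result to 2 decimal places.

918.99

250 CHF × 17.41 = 4352.5 MXN
4352.5 MXN × 0.077 = 335.1425 CAD
335.1425 CAD × 5.751 = 1927.4045175 DKK
1927.4045175 DKK × 0.4768 = 918.986473944 AED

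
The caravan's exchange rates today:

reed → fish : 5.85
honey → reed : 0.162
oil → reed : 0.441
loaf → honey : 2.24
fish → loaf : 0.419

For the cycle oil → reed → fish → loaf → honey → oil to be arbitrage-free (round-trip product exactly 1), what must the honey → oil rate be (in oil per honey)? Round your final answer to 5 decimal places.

Known legs of the cycle: 0.441 × 5.85 × 0.419 × 2.24 = 2.421344016
For no arbitrage the full-cycle product must be 1, so the missing rate is 1 / 2.421344016 ≈ 0.4129938.

0.41299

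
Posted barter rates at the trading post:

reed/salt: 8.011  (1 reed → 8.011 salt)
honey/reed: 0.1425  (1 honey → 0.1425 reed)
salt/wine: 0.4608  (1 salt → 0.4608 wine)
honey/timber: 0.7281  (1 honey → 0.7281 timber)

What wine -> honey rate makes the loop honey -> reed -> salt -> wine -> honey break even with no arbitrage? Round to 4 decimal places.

1.9010

Known legs of the cycle: 0.1425 × 8.011 × 0.4608 = 0.526034304
For no arbitrage the full-cycle product must be 1, so the missing rate is 1 / 0.526034304 ≈ 1.901017.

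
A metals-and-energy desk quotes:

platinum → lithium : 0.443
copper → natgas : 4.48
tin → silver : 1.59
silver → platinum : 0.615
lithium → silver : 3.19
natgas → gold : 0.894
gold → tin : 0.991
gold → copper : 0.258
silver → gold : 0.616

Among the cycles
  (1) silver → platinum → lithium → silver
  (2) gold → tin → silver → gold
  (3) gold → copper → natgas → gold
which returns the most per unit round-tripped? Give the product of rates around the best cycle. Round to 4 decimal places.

(1) 0.615 × 0.443 × 3.19 = 0.86910
(2) 0.991 × 1.59 × 0.616 = 0.97063
(3) 0.258 × 4.48 × 0.894 = 1.03332
Highest is cycle (3) at 1.0333 (>1, arbitrage).

1.0333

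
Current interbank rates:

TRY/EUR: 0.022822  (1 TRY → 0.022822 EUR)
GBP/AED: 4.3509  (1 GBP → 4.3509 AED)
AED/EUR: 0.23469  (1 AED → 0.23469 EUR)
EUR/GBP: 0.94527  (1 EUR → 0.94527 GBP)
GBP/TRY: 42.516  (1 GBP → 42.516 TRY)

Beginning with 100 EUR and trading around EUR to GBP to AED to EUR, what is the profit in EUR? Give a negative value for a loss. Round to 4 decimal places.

100 EUR × 0.94527 = 94.527 GBP
94.527 GBP × 4.3509 = 411.2775243 AED
411.2775243 AED × 0.23469 = 96.522722177967 EUR
Net change: 96.522722177967 − 100 = -3.477277822033 EUR

-3.4773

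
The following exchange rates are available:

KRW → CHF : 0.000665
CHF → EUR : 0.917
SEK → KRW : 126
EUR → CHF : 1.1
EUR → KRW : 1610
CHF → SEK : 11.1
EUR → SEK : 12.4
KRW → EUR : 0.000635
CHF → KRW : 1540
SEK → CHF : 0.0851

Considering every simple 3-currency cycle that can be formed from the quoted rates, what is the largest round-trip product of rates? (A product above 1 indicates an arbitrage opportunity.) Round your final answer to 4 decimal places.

KRW→EUR→CHF→KRW: 0.000635 × 1.1 × 1540 = 1.07569
SEK→KRW→EUR→SEK: 126 × 0.000635 × 12.4 = 0.99212
KRW→CHF→EUR→KRW: 0.000665 × 0.917 × 1610 = 0.98179
SEK→CHF→EUR→SEK: 0.0851 × 0.917 × 12.4 = 0.96766
SEK→KRW→CHF→SEK: 126 × 0.000665 × 11.1 = 0.93007
Maximum is KRW→EUR→CHF→KRW at 1.0757; arbitrage exists.

1.0757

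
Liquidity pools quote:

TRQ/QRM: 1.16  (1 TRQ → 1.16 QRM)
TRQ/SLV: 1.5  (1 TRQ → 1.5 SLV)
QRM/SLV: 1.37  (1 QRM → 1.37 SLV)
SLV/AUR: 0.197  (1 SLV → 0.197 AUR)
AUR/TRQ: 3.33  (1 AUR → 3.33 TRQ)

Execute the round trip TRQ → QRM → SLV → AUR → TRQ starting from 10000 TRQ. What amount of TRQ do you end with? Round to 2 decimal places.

10000 TRQ × 1.16 = 11600 QRM
11600 QRM × 1.37 = 15892 SLV
15892 SLV × 0.197 = 3130.724 AUR
3130.724 AUR × 3.33 = 10425.31092 TRQ

10425.31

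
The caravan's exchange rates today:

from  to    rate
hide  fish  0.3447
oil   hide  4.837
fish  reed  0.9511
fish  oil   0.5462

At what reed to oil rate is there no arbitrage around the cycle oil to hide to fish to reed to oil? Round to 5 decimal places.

Known legs of the cycle: 4.837 × 0.3447 × 0.9511 = 1.58578225029
For no arbitrage the full-cycle product must be 1, so the missing rate is 1 / 1.58578225029 ≈ 0.6306036.

0.63060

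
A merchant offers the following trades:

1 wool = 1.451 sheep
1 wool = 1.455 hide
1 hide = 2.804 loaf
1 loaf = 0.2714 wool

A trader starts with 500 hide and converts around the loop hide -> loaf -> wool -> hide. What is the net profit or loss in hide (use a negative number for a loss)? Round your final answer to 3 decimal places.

53.632

500 hide × 2.804 = 1402 loaf
1402 loaf × 0.2714 = 380.5028 wool
380.5028 wool × 1.455 = 553.631574 hide
Net change: 553.631574 − 500 = 53.631574 hide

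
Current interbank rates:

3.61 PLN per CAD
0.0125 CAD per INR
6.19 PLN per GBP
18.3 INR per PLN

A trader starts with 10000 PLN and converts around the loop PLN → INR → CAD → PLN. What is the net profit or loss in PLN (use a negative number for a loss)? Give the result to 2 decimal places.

10000 PLN × 18.3 = 183000 INR
183000 INR × 0.0125 = 2287.5 CAD
2287.5 CAD × 3.61 = 8257.875 PLN
Net change: 8257.875 − 10000 = -1742.125 PLN

-1742.13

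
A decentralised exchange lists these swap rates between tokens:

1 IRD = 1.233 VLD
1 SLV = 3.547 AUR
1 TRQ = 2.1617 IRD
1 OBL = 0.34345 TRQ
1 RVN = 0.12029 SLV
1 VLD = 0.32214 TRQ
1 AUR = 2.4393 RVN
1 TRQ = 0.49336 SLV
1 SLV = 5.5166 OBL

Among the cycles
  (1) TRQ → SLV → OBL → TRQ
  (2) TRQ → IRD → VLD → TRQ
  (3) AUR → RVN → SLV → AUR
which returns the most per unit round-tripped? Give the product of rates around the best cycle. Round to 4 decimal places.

1.0408

(1) 0.49336 × 5.5166 × 0.34345 = 0.93476
(2) 2.1617 × 1.233 × 0.32214 = 0.85862
(3) 2.4393 × 0.12029 × 3.547 = 1.04077
Highest is cycle (3) at 1.0408 (>1, arbitrage).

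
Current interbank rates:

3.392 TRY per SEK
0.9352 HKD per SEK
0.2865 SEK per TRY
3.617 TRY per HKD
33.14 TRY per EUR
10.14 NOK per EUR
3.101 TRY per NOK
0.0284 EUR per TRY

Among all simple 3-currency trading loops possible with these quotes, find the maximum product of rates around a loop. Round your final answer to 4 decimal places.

0.9691

TRY→SEK→HKD→TRY: 0.2865 × 0.9352 × 3.617 = 0.96912
TRY→EUR→NOK→TRY: 0.0284 × 10.14 × 3.101 = 0.89301
Maximum is TRY→SEK→HKD→TRY at 0.9691; no arbitrage — every cycle loses value.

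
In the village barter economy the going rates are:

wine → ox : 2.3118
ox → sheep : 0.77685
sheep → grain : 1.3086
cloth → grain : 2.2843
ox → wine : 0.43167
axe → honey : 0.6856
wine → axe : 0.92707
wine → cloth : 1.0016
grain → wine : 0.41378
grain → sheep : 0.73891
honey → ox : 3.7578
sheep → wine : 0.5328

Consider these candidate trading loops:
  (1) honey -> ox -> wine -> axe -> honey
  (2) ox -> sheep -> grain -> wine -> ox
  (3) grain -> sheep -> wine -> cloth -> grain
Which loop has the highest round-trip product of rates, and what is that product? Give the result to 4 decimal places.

1.0310

(1) 3.7578 × 0.43167 × 0.92707 × 0.6856 = 1.03102
(2) 0.77685 × 1.3086 × 0.41378 × 2.3118 = 0.97244
(3) 0.73891 × 0.5328 × 1.0016 × 2.2843 = 0.90075
Highest is cycle (1) at 1.0310 (>1, arbitrage).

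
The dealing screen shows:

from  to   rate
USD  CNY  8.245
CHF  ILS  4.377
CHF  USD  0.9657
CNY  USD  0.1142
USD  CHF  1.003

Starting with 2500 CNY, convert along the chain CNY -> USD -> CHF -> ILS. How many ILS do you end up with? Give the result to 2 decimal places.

1253.38

2500 CNY × 0.1142 = 285.5 USD
285.5 USD × 1.003 = 286.3565 CHF
286.3565 CHF × 4.377 = 1253.3824005 ILS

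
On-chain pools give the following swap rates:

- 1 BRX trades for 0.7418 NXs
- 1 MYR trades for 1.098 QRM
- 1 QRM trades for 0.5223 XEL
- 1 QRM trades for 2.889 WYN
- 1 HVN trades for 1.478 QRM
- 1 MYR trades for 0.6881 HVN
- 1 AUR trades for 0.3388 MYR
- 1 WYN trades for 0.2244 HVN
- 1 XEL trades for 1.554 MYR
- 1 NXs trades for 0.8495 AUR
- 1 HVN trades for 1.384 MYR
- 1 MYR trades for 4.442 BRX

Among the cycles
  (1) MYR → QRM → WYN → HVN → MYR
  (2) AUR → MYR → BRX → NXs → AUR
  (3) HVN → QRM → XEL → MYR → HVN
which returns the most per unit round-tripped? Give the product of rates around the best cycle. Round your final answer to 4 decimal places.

(1) 1.098 × 2.889 × 0.2244 × 1.384 = 0.98516
(2) 0.3388 × 4.442 × 0.7418 × 0.8495 = 0.94836
(3) 1.478 × 0.5223 × 1.554 × 0.6881 = 0.82546
Highest is cycle (1) at 0.9852 (≤1, no arbitrage).

0.9852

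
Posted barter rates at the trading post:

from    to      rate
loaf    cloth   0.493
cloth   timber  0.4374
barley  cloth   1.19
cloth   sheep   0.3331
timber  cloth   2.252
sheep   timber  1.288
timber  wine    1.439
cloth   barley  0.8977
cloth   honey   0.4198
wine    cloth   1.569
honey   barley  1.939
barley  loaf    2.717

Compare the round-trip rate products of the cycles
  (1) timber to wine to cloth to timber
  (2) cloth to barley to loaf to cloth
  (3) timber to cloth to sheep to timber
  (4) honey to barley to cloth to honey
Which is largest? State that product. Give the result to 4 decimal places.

(1) 1.439 × 1.569 × 0.4374 = 0.98756
(2) 0.8977 × 2.717 × 0.493 = 1.20245
(3) 2.252 × 0.3331 × 1.288 = 0.96618
(4) 1.939 × 1.19 × 0.4198 = 0.96865
Highest is cycle (2) at 1.2025 (>1, arbitrage).

1.2025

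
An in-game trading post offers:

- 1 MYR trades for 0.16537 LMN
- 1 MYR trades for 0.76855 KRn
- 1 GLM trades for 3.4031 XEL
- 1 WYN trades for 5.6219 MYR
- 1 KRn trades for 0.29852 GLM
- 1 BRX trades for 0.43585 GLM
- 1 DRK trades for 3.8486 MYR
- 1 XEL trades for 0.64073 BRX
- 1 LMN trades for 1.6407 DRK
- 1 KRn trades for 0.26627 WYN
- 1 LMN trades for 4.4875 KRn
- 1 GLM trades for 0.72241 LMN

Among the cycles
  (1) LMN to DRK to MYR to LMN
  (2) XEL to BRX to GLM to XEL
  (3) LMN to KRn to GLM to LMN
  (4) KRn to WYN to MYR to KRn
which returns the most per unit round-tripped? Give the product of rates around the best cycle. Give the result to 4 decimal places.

1.1505

(1) 1.6407 × 3.8486 × 0.16537 = 1.04421
(2) 0.64073 × 0.43585 × 3.4031 = 0.95036
(3) 4.4875 × 0.29852 × 0.72241 = 0.96775
(4) 0.26627 × 5.6219 × 0.76855 = 1.15048
Highest is cycle (4) at 1.1505 (>1, arbitrage).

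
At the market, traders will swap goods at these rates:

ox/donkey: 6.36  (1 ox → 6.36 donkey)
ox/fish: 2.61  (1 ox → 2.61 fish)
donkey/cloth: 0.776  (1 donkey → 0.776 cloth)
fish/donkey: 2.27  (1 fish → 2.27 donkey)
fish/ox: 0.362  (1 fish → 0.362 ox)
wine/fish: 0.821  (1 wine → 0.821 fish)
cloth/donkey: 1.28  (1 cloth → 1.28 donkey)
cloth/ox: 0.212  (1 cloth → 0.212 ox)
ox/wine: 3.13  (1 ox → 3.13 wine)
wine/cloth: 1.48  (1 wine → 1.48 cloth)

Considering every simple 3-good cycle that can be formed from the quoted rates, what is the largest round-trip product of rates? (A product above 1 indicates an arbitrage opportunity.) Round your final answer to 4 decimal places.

1.0463

cloth→ox→donkey→cloth: 0.212 × 6.36 × 0.776 = 1.04630
cloth→ox→wine→cloth: 0.212 × 3.13 × 1.48 = 0.98207
fish→ox→wine→fish: 0.362 × 3.13 × 0.821 = 0.93024
Maximum is cloth→ox→donkey→cloth at 1.0463; arbitrage exists.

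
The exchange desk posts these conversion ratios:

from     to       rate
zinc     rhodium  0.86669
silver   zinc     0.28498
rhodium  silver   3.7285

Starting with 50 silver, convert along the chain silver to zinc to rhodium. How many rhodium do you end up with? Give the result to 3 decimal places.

50 silver × 0.28498 = 14.249 zinc
14.249 zinc × 0.86669 = 12.34946581 rhodium

12.349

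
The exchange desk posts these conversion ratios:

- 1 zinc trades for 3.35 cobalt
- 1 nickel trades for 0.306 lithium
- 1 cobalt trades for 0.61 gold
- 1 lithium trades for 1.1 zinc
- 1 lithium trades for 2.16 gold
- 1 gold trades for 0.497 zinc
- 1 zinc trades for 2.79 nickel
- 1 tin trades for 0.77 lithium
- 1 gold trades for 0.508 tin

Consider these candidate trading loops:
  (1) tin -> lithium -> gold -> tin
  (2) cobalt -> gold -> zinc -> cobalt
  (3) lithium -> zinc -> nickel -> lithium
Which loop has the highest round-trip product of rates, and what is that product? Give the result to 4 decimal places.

1.0156

(1) 0.77 × 2.16 × 0.508 = 0.84491
(2) 0.61 × 0.497 × 3.35 = 1.01562
(3) 1.1 × 2.79 × 0.306 = 0.93911
Highest is cycle (2) at 1.0156 (>1, arbitrage).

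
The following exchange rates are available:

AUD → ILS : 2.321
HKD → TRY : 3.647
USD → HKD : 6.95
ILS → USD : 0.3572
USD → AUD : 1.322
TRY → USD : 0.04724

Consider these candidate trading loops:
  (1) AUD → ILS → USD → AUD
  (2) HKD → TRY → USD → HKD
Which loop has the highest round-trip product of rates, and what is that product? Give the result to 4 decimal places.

1.1974

(1) 2.321 × 0.3572 × 1.322 = 1.09602
(2) 3.647 × 0.04724 × 6.95 = 1.19738
Highest is cycle (2) at 1.1974 (>1, arbitrage).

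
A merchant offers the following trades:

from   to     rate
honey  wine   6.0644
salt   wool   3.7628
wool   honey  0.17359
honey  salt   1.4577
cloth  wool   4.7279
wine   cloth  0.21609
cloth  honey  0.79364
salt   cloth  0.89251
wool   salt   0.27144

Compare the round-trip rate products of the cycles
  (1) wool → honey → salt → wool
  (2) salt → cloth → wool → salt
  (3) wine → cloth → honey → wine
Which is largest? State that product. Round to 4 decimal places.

1.1454

(1) 0.17359 × 1.4577 × 3.7628 = 0.95215
(2) 0.89251 × 4.7279 × 0.27144 = 1.14539
(3) 0.21609 × 0.79364 × 6.0644 = 1.04003
Highest is cycle (2) at 1.1454 (>1, arbitrage).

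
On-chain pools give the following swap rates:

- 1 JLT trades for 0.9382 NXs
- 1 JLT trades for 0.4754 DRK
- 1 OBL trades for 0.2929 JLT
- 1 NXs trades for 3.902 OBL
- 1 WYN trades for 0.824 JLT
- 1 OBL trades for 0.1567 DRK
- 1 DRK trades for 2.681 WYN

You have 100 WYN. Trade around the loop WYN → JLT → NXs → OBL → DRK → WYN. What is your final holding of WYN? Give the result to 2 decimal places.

100 WYN × 0.824 = 82.4 JLT
82.4 JLT × 0.9382 = 77.30768 NXs
77.30768 NXs × 3.902 = 301.65456736 OBL
301.65456736 OBL × 0.1567 = 47.269270705312 DRK
47.269270705312 DRK × 2.681 = 126.728914760941472 WYN

126.73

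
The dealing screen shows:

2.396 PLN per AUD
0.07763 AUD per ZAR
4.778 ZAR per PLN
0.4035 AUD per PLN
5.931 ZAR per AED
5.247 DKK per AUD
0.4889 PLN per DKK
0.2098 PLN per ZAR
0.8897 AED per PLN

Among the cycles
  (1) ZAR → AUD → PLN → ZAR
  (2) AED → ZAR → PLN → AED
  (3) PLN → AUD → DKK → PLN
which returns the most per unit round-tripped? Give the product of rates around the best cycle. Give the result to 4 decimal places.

1.1071

(1) 0.07763 × 2.396 × 4.778 = 0.88872
(2) 5.931 × 0.2098 × 0.8897 = 1.10707
(3) 0.4035 × 5.247 × 0.4889 = 1.03508
Highest is cycle (2) at 1.1071 (>1, arbitrage).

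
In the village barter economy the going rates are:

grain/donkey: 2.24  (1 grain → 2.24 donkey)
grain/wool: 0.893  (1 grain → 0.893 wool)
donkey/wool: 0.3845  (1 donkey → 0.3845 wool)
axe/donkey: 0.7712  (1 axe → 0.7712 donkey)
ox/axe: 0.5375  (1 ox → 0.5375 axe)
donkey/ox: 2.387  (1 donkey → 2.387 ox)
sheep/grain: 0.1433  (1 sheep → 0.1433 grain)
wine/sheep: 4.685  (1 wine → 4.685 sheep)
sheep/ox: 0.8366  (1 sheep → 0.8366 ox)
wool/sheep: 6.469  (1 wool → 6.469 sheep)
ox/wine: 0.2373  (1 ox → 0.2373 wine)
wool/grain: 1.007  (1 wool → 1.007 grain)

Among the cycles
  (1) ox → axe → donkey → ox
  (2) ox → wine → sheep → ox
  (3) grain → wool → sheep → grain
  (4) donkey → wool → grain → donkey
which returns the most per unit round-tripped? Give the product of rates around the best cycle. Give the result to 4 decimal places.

(1) 0.5375 × 0.7712 × 2.387 = 0.98946
(2) 0.2373 × 4.685 × 0.8366 = 0.93009
(3) 0.893 × 6.469 × 0.1433 = 0.82782
(4) 0.3845 × 1.007 × 2.24 = 0.86731
Highest is cycle (1) at 0.9895 (≤1, no arbitrage).

0.9895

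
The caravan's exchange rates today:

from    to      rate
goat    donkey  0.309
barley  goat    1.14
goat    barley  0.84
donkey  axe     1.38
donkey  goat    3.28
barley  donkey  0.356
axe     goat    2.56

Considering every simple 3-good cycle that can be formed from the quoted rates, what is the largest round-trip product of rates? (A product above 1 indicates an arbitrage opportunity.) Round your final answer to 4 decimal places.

1.0916

donkey→axe→goat→donkey: 1.38 × 2.56 × 0.309 = 1.09164
donkey→goat→barley→donkey: 3.28 × 0.84 × 0.356 = 0.98085
Maximum is donkey→axe→goat→donkey at 1.0916; arbitrage exists.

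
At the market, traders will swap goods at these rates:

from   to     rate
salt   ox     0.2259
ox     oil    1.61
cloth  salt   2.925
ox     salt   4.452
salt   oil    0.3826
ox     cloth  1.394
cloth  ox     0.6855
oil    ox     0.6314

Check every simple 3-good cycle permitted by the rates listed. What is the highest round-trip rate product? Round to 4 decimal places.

1.0755

oil→ox→salt→oil: 0.6314 × 4.452 × 0.3826 = 1.07549
cloth→salt→ox→cloth: 2.925 × 0.2259 × 1.394 = 0.92110
Maximum is oil→ox→salt→oil at 1.0755; arbitrage exists.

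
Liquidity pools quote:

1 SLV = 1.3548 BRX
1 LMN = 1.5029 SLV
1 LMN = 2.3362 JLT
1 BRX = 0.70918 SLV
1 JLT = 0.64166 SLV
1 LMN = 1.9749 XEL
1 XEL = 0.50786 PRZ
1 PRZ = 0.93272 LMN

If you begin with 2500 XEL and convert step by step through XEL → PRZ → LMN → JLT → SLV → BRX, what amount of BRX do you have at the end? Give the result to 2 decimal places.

2500 XEL × 0.50786 = 1269.65 PRZ
1269.65 PRZ × 0.93272 = 1184.227948 LMN
1184.227948 LMN × 2.3362 = 2766.5933321176 JLT
2766.5933321176 JLT × 0.64166 = 1775.212277486579216 SLV
1775.212277486579216 SLV × 1.3548 = 2405.0575935388175218368 BRX

2405.06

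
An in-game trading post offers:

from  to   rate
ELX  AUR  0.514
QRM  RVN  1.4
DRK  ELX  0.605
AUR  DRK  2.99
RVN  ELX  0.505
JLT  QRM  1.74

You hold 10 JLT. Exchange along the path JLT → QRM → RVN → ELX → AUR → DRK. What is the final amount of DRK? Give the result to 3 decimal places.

18.906

10 JLT × 1.74 = 17.4 QRM
17.4 QRM × 1.4 = 24.36 RVN
24.36 RVN × 0.505 = 12.3018 ELX
12.3018 ELX × 0.514 = 6.3231252 AUR
6.3231252 AUR × 2.99 = 18.906144348 DRK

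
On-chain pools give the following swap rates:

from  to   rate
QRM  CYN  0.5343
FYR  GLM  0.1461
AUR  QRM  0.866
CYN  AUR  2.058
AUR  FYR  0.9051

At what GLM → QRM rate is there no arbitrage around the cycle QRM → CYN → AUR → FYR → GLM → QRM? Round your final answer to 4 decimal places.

6.8774

Known legs of the cycle: 0.5343 × 2.058 × 0.9051 × 0.1461 = 0.145404325263834
For no arbitrage the full-cycle product must be 1, so the missing rate is 1 / 0.145404325263834 ≈ 6.877375.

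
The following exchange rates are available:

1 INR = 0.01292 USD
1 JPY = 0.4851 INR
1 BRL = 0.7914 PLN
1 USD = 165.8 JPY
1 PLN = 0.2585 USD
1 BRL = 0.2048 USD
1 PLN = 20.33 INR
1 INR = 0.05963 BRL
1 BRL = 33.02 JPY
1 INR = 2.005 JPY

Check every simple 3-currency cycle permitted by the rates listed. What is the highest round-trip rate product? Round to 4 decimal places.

INR→USD→JPY→INR: 0.01292 × 165.8 × 0.4851 = 1.03915
PLN→INR→BRL→PLN: 20.33 × 0.05963 × 0.7914 = 0.95940
INR→BRL→JPY→INR: 0.05963 × 33.02 × 0.4851 = 0.95515
Maximum is INR→USD→JPY→INR at 1.0392; arbitrage exists.

1.0392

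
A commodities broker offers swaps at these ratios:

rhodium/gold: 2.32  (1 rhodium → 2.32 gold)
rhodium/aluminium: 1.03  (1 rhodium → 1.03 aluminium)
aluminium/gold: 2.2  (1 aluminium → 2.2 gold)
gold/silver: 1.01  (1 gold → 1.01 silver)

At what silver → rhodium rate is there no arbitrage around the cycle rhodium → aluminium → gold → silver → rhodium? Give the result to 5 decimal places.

Known legs of the cycle: 1.03 × 2.2 × 1.01 = 2.28866
For no arbitrage the full-cycle product must be 1, so the missing rate is 1 / 2.28866 ≈ 0.4369369.

0.43694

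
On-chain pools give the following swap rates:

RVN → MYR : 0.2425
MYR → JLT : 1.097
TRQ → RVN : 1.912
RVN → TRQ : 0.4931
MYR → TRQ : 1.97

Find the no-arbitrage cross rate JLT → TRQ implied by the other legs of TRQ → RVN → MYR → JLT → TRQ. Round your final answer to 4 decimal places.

Known legs of the cycle: 1.912 × 0.2425 × 1.097 = 0.50863502
For no arbitrage the full-cycle product must be 1, so the missing rate is 1 / 0.50863502 ≈ 1.966046.

1.9660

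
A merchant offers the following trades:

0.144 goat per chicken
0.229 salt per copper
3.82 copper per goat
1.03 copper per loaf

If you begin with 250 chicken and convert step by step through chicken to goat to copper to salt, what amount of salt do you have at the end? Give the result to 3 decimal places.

31.492

250 chicken × 0.144 = 36 goat
36 goat × 3.82 = 137.52 copper
137.52 copper × 0.229 = 31.49208 salt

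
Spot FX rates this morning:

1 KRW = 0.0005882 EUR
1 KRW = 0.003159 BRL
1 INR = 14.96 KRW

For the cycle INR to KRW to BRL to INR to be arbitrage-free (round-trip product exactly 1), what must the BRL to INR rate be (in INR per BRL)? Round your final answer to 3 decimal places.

21.160

Known legs of the cycle: 14.96 × 0.003159 = 0.04725864
For no arbitrage the full-cycle product must be 1, so the missing rate is 1 / 0.04725864 ≈ 21.16015.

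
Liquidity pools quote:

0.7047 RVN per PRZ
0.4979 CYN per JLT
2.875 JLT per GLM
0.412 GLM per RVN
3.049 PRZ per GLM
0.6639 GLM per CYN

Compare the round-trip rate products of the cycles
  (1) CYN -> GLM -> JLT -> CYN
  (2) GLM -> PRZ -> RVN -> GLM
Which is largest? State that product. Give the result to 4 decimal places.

(1) 0.6639 × 2.875 × 0.4979 = 0.95035
(2) 3.049 × 0.7047 × 0.412 = 0.88524
Highest is cycle (1) at 0.9503 (≤1, no arbitrage).

0.9503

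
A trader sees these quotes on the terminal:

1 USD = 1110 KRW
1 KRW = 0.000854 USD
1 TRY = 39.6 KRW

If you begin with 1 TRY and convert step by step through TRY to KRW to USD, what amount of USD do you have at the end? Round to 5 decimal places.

0.03382

1 TRY × 39.6 = 39.6 KRW
39.6 KRW × 0.000854 = 0.0338184 USD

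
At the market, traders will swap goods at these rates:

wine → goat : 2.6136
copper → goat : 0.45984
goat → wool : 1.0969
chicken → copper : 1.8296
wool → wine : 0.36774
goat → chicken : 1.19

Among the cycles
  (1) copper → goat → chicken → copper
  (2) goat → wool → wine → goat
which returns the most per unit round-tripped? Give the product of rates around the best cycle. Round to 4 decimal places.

(1) 0.45984 × 1.19 × 1.8296 = 1.00117
(2) 1.0969 × 0.36774 × 2.6136 = 1.05426
Highest is cycle (2) at 1.0543 (>1, arbitrage).

1.0543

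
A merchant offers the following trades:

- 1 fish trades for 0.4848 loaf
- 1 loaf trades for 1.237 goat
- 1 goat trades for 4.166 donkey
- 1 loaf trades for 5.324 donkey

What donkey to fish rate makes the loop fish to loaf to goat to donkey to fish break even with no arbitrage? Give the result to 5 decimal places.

0.40027

Known legs of the cycle: 0.4848 × 1.237 × 4.166 = 2.4983402016
For no arbitrage the full-cycle product must be 1, so the missing rate is 1 / 2.4983402016 ≈ 0.4002657.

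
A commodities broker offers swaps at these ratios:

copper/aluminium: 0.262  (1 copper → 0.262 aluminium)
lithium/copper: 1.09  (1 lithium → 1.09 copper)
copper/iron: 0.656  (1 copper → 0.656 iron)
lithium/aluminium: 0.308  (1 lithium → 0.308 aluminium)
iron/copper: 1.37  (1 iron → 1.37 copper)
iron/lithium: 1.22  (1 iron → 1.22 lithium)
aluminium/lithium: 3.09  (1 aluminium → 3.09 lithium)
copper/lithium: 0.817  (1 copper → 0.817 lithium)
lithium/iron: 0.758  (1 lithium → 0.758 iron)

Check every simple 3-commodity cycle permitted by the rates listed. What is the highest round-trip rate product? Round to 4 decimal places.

copper→aluminium→lithium→copper: 0.262 × 3.09 × 1.09 = 0.88244
copper→iron→lithium→copper: 0.656 × 1.22 × 1.09 = 0.87235
copper→lithium→iron→copper: 0.817 × 0.758 × 1.37 = 0.84842
Maximum is copper→aluminium→lithium→copper at 0.8824; no arbitrage — every cycle loses value.

0.8824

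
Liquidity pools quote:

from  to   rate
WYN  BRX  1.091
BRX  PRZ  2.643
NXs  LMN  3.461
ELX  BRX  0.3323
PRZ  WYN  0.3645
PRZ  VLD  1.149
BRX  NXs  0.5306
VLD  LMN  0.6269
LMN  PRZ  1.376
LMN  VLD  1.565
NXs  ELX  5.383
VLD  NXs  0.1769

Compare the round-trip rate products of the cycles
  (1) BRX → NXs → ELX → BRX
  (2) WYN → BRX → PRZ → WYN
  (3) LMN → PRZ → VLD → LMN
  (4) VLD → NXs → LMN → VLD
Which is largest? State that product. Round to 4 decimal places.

1.0510

(1) 0.5306 × 5.383 × 0.3323 = 0.94912
(2) 1.091 × 2.643 × 0.3645 = 1.05104
(3) 1.376 × 1.149 × 0.6269 = 0.99114
(4) 0.1769 × 3.461 × 1.565 = 0.95817
Highest is cycle (2) at 1.0510 (>1, arbitrage).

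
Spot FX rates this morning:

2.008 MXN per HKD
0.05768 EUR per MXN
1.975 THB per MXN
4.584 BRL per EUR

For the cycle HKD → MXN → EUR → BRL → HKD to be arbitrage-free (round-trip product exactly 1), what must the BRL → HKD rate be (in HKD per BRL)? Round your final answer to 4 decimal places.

1.8835

Known legs of the cycle: 2.008 × 0.05768 × 4.584 = 0.53092548096
For no arbitrage the full-cycle product must be 1, so the missing rate is 1 / 0.53092548096 ≈ 1.883503.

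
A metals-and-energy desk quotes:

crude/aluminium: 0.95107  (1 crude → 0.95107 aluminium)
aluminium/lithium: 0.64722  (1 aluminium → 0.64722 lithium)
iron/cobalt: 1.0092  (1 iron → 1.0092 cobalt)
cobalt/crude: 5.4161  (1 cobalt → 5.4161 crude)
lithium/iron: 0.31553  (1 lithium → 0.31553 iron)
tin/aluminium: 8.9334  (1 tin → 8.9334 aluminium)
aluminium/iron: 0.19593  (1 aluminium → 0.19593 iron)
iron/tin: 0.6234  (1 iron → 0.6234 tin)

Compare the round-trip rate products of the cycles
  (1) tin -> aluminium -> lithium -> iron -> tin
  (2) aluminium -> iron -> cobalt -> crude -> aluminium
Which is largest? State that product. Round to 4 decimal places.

1.1373

(1) 8.9334 × 0.64722 × 0.31553 × 0.6234 = 1.13730
(2) 0.19593 × 1.0092 × 5.4161 × 0.95107 = 1.01854
Highest is cycle (1) at 1.1373 (>1, arbitrage).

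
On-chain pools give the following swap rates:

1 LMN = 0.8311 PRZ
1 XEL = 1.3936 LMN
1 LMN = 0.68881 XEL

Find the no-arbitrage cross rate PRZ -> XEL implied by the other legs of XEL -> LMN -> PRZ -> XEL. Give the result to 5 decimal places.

Known legs of the cycle: 1.3936 × 0.8311 = 1.15822096
For no arbitrage the full-cycle product must be 1, so the missing rate is 1 / 1.15822096 ≈ 0.8633931.

0.86339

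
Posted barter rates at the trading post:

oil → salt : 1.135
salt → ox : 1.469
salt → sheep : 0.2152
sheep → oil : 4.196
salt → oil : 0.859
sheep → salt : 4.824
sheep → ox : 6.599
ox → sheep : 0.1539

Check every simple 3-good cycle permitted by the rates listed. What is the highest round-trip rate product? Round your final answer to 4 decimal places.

salt→ox→sheep→salt: 1.469 × 0.1539 × 4.824 = 1.09061
oil→salt→sheep→oil: 1.135 × 0.2152 × 4.196 = 1.02488
Maximum is salt→ox→sheep→salt at 1.0906; arbitrage exists.

1.0906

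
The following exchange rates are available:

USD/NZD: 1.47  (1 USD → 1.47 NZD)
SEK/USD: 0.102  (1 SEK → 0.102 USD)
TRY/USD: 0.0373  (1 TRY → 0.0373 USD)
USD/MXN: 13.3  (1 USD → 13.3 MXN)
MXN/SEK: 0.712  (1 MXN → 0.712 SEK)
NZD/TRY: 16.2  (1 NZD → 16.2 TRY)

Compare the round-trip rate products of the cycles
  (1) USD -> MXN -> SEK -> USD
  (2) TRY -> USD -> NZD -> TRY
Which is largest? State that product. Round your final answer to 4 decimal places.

(1) 13.3 × 0.712 × 0.102 = 0.96590
(2) 0.0373 × 1.47 × 16.2 = 0.88826
Highest is cycle (1) at 0.9659 (≤1, no arbitrage).

0.9659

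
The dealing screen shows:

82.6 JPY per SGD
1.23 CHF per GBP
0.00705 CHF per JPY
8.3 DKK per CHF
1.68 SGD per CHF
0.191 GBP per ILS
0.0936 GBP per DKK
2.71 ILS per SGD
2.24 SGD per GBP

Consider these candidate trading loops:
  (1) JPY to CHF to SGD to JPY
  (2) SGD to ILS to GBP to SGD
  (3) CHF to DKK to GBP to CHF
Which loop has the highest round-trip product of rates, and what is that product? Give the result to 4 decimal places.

1.1594

(1) 0.00705 × 1.68 × 82.6 = 0.97831
(2) 2.71 × 0.191 × 2.24 = 1.15945
(3) 8.3 × 0.0936 × 1.23 = 0.95556
Highest is cycle (2) at 1.1594 (>1, arbitrage).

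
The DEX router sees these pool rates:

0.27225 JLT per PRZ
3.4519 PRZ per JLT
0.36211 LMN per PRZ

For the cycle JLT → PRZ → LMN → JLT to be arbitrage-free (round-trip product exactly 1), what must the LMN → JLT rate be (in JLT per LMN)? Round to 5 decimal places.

0.80002

Known legs of the cycle: 3.4519 × 0.36211 = 1.249967509
For no arbitrage the full-cycle product must be 1, so the missing rate is 1 / 1.249967509 ≈ 0.8000208.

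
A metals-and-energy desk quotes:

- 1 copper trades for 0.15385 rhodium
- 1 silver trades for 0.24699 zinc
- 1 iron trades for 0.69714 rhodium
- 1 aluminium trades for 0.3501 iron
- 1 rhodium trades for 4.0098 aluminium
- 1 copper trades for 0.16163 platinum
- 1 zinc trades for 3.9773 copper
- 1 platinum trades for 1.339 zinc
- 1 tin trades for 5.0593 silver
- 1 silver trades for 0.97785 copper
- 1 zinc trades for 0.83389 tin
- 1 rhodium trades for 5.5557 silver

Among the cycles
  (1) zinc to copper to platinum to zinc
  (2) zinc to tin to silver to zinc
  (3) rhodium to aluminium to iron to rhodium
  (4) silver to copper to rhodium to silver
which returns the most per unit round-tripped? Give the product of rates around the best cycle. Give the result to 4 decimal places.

(1) 3.9773 × 0.16163 × 1.339 = 0.86078
(2) 0.83389 × 5.0593 × 0.24699 = 1.04203
(3) 4.0098 × 0.3501 × 0.69714 = 0.97867
(4) 0.97785 × 0.15385 × 5.5557 = 0.83581
Highest is cycle (2) at 1.0420 (>1, arbitrage).

1.0420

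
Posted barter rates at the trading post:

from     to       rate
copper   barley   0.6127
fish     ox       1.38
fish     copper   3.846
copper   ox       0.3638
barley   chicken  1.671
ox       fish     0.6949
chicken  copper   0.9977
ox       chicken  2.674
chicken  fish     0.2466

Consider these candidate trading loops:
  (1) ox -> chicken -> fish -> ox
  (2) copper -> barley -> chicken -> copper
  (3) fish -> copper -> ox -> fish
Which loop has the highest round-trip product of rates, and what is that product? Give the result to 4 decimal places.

1.0215

(1) 2.674 × 0.2466 × 1.38 = 0.90998
(2) 0.6127 × 1.671 × 0.9977 = 1.02147
(3) 3.846 × 0.3638 × 0.6949 = 0.97229
Highest is cycle (2) at 1.0215 (>1, arbitrage).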